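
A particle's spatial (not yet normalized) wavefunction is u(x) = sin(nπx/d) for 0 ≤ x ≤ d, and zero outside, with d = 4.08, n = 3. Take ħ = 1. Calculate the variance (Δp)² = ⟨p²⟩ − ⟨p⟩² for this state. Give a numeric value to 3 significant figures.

5.34

Compute ⟨p⟩ and ⟨p²⟩ separately; (Δp)² = ⟨p²⟩ − ⟨p⟩².
d/dx sin(nπx/d) = (nπ/d)·cos(nπx/d) and d²/dx² sin(nπx/d) = −(nπ/d)²·sin(nπx/d); on 0 ≤ x ≤ d, ∫sin²(nπx/d) dx = d/2 and ∫sin(nπx/d)·cos(nπx/d) dx = 0.
Normalization: ∫|u|² dx = 2.0400.
⟨p⟩ = 0.0000 and ⟨p²⟩ = 5.3361.
(Δp)² = 5.3361 − (0.0000)² = 5.3361.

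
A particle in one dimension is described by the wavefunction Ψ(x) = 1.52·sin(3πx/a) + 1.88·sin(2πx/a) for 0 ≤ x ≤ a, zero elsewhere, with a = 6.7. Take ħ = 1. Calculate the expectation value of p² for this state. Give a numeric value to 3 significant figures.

p² Ψ = −ħ² d²Ψ/dx²; ⟨p²⟩ = −ħ² ∫ Ψ*·Ψ'' dx / ∫|Ψ|² dx.
d²/dx² sin(jπx/a) = −(jπ/a)²·sin(jπx/a); on 0 ≤ x ≤ a, ∫sin²(jπx/a) dx = a/2 and ∫sin(jπx/a)·sin(lπx/a) dx = 0 for j ≠ l, so only diagonal terms survive in ∫|Ψ|² and ∫Ψ·Ψ″; ∫Ψ·Ψ′ dx = [Ψ²/2] between the walls = 0.
State is unnormalized: ∫|Ψ|² dx = 19.580, and ∫Ψ*·(−ħ² Ψ'') dx = 25.728, so ⟨p²⟩ = 25.728 / 19.580.
⟨p²⟩ = 1.3140.

1.31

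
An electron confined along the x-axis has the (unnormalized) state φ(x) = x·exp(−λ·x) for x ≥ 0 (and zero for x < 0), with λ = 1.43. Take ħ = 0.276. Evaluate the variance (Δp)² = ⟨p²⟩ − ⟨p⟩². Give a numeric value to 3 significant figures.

0.156

Compute ⟨p⟩ and ⟨p²⟩ separately; (Δp)² = ⟨p²⟩ − ⟨p⟩².
Differentiate x·exp(−λ·x) with the product rule; every integrand then reduces to terms xʲ·e^(−2λx) on [0, ∞), with ∫₀^∞ xʲ·e^(−2λx) dx = j!/(2λ)^(j+1).
Normalization: ∫|φ|² dx = 0.085493.
⟨p⟩ = 0.0000 and ⟨p²⟩ = 0.15577.
(Δp)² = 0.15577 − (0.0000)² = 0.15577.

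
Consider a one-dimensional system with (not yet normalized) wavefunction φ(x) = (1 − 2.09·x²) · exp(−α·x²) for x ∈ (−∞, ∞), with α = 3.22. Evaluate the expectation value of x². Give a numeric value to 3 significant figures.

⟨x²⟩ = ∫ x²·|φ|² dx / ∫|φ|² dx (integrals over the domain).
Expand each integrand as polynomial × e^(−2αx²) and use ∫x^(2j)·e^(−2αx²) dx = (2j−1)!!/(4α)^j · √(π/(2α)), odd powers → 0; here √(π/(2α)) = 0.69844.
State is unnormalized: ∫|φ|² dx = 0.52695, and ∫φ*·x²·φ dx = 0.022849, so ⟨x²⟩ = 0.022849 / 0.52695.
⟨x²⟩ = 0.043361.

0.0434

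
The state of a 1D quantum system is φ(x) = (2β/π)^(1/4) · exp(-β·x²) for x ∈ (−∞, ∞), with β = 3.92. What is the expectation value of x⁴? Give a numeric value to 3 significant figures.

0.0122

⟨x⁴⟩ = ∫ x⁴·|φ|² dx (integrals over the domain).
Gaussian moments: ∫x^(2j)·e^(−2βx²) dx = (2j−1)!!/(4β)^j · √(π/(2β)), odd powers integrate to 0; here √(π/(2β)) = 0.63302.
⟨x⁴⟩ = 0.012202.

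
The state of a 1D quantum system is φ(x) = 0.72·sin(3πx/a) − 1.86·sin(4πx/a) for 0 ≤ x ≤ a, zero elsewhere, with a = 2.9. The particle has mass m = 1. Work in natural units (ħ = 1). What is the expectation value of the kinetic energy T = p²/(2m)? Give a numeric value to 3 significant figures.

T = −(ħ²/2m) d²/dx², so ⟨T⟩ = −(ħ²/2m) ∫ φ*·φ'' dx / ∫|φ|² dx; with m = 1.
d²/dx² sin(jπx/a) = −(jπ/a)²·sin(jπx/a); on 0 ≤ x ≤ a, ∫sin²(jπx/a) dx = a/2 and ∫sin(jπx/a)·sin(lπx/a) dx = 0 for j ≠ l, so only diagonal terms survive in ∫|φ|² and ∫φ·φ″; ∫φ·φ′ dx = [φ²/2] between the walls = 0.
State is unnormalized: ∫|φ|² dx = 5.7681, and ∫φ*·(−ħ²/2m · φ'') dx = 51.066, so ⟨T⟩ = 51.066 / 5.7681.
⟨T⟩ = 8.8532.

8.85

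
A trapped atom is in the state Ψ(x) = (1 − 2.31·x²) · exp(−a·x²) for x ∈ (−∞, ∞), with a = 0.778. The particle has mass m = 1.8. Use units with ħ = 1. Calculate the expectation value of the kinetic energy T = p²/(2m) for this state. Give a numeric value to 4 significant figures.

1.173

T = −(ħ²/2m) d²/dx², so ⟨T⟩ = −(ħ²/2m) ∫ Ψ*·Ψ'' dx / ∫|Ψ|² dx; with m = 1.8.
Expand each integrand as polynomial × e^(−2ax²) and use ∫x^(2j)·e^(−2ax²) dx = (2j−1)!!/(4a)^j · √(π/(2a)), odd powers → 0; here √(π/(2a)) = 1.4209. Differentiate with the product rule, d/dx e^(−ax²) = −2ax·e^(−ax²).
State is unnormalized: ∫|Ψ|² dx = 1.6602, and ∫Ψ*·(−ħ²/2m · Ψ'') dx = 1.9473, so ⟨T⟩ = 1.9473 / 1.6602.
⟨T⟩ = 1.1729.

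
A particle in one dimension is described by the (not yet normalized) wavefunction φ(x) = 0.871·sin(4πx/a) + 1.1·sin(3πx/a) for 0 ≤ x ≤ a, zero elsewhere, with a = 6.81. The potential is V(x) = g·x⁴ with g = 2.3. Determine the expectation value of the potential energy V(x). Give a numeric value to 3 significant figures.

⟨V⟩ = ∫ V(x)·|φ|² dx / ∫|φ|² dx.
On 0 ≤ x ≤ a (j ≠ l): ∫sin²(jπx/a) dx = a/2, ∫sin(jπx/a)·sin(lπx/a) dx = 0; diagonal moments ∫x·sin²(jπx/a) dx = a²/4, ∫x²·sin²(jπx/a) dx = a³·(1/6 − 1/(4j²π²)); cross terms ∫x·sin(jπx/a)·sin(lπx/a) dx = 0 for j + l even and −4jla²/(π²(j² − l²)²) for j + l odd, ∫x²·sin(jπx/a)·sin(lπx/a) dx = (−1)^(j+l)·4jla³/(π²(j² − l²)²); higher powers the same way via product-to-sum and parts.
State is unnormalized: ∫|φ|² dx = 6.7032, and ∫φ*·V(x)·φ dx = 1461.1, so ⟨V⟩ = 1461.1 / 6.7032.
⟨V⟩ = 217.97.

218.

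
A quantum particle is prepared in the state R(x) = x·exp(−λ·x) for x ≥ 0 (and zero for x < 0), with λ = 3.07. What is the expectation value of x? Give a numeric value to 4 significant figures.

0.4886

⟨x⟩ = ∫ x·|R|² dx / ∫|R|² dx (integrals over the domain).
Every integrand reduces to terms xʲ·e^(−2λx) on [0, ∞); use ∫₀^∞ xʲ·e^(−2λx) dx = j!/(2λ)^(j+1).
State is unnormalized: ∫|R|² dx = 0.0086402, and ∫R*·x·R dx = 0.0042216, so ⟨x⟩ = 0.0042216 / 0.0086402.
⟨x⟩ = 0.48860.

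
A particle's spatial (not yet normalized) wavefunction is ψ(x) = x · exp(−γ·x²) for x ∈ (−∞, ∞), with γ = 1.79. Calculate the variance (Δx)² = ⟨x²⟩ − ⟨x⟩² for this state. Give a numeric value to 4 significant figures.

Compute ⟨x⟩ and ⟨x²⟩ separately, then (Δx)² = ⟨x²⟩ − ⟨x⟩².
Expand each integrand as polynomial × e^(−2γx²) and use ∫x^(2j)·e^(−2γx²) dx = (2j−1)!!/(4γ)^j · √(π/(2γ)), odd powers → 0; here √(π/(2γ)) = 0.93677.
Normalization: ∫|ψ|² dx = 0.13083.
⟨x⟩ = 0.0000 and ⟨x²⟩ = 0.41899.
(Δx)² = 0.41899 − (0.0000)² = 0.41899.

0.4190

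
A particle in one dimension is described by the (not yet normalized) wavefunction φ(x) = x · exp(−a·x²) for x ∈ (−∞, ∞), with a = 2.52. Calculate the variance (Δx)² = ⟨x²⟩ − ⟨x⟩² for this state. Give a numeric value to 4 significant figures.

0.2976

Compute ⟨x⟩ and ⟨x²⟩ separately, then (Δx)² = ⟨x²⟩ − ⟨x⟩².
Expand each integrand as polynomial × e^(−2ax²) and use ∫x^(2j)·e^(−2ax²) dx = (2j−1)!!/(4a)^j · √(π/(2a)), odd powers → 0; here √(π/(2a)) = 0.78951.
Normalization: ∫|φ|² dx = 0.078325.
⟨x⟩ = 0.0000 and ⟨x²⟩ = 0.29762.
(Δx)² = 0.29762 − (0.0000)² = 0.29762.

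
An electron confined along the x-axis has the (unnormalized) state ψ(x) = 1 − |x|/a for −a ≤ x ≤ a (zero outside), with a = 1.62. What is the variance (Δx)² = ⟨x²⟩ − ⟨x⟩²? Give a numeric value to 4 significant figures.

0.2624

Compute ⟨x⟩ and ⟨x²⟩ separately, then (Δx)² = ⟨x²⟩ − ⟨x⟩².
ψ is even, so ∫ over [−a, a] = 2∫₀ᵃ with ψ = 1 − x/a there: ∫₀ᵃ (1 − x/a)² dx = a/3, ∫₀ᵃ x²(1 − x/a)² dx = a³/30, ∫₀ᵃ x⁴(1 − x/a)² dx = a⁵/105.
Normalization: ∫|ψ|² dx = 1.0800.
⟨x⟩ = 0.0000 and ⟨x²⟩ = 0.26244.
(Δx)² = 0.26244 − (0.0000)² = 0.26244.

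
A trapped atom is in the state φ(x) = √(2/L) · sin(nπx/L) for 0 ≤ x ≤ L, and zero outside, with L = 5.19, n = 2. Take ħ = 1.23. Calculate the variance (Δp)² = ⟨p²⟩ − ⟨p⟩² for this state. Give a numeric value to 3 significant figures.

Compute ⟨p⟩ and ⟨p²⟩ separately; (Δp)² = ⟨p²⟩ − ⟨p⟩².
d/dx sin(nπx/L) = (nπ/L)·cos(nπx/L) and d²/dx² sin(nπx/L) = −(nπ/L)²·sin(nπx/L); on 0 ≤ x ≤ L, ∫sin²(nπx/L) dx = L/2 and ∫sin(nπx/L)·cos(nπx/L) dx = 0.
⟨p⟩ = 0.0000 and ⟨p²⟩ = 2.2174.
(Δp)² = 2.2174 − (0.0000)² = 2.2174.

2.22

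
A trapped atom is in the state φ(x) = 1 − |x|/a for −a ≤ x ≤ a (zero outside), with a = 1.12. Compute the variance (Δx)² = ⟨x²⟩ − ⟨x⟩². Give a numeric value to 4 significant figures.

0.1254

Compute ⟨x⟩ and ⟨x²⟩ separately, then (Δx)² = ⟨x²⟩ − ⟨x⟩².
φ is even, so ∫ over [−a, a] = 2∫₀ᵃ with φ = 1 − x/a there: ∫₀ᵃ (1 − x/a)² dx = a/3, ∫₀ᵃ x²(1 − x/a)² dx = a³/30, ∫₀ᵃ x⁴(1 − x/a)² dx = a⁵/105.
Normalization: ∫|φ|² dx = 0.74667.
⟨x⟩ = 0.0000 and ⟨x²⟩ = 0.12544.
(Δx)² = 0.12544 − (0.0000)² = 0.12544.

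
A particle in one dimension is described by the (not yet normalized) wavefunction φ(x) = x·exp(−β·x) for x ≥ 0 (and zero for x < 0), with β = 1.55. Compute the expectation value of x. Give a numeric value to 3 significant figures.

⟨x⟩ = ∫ x·|φ|² dx / ∫|φ|² dx (integrals over the domain).
Every integrand reduces to terms xʲ·e^(−2βx) on [0, ∞); use ∫₀^∞ xʲ·e^(−2βx) dx = j!/(2β)^(j+1).
State is unnormalized: ∫|φ|² dx = 0.067134, and ∫φ*·x·φ dx = 0.064969, so ⟨x⟩ = 0.064969 / 0.067134.
⟨x⟩ = 0.96774.

0.968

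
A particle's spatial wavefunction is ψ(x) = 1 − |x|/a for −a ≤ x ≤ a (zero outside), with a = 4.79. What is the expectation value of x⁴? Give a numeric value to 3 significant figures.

⟨x⁴⟩ = ∫ x⁴·|ψ|² dx / ∫|ψ|² dx (integrals over the domain).
ψ is even, so ∫ over [−a, a] = 2∫₀ᵃ with ψ = 1 − x/a there: ∫₀ᵃ (1 − x/a)² dx = a/3, ∫₀ᵃ x²(1 − x/a)² dx = a³/30, ∫₀ᵃ x⁴(1 − x/a)² dx = a⁵/105.
State is unnormalized: ∫|ψ|² dx = 3.1933, and ∫ψ*·x⁴·ψ dx = 48.031, so ⟨x⁴⟩ = 48.031 / 3.1933.
⟨x⁴⟩ = 15.041.

15.0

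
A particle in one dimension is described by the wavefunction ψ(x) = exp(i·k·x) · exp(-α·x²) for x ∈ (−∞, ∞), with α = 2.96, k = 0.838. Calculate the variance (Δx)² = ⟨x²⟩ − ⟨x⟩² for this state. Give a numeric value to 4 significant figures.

0.08446

Compute ⟨x⟩ and ⟨x²⟩ separately, then (Δx)² = ⟨x²⟩ − ⟨x⟩².
Gaussian moments: ∫x^(2j)·e^(−2αx²) dx = (2j−1)!!/(4α)^j · √(π/(2α)), odd powers integrate to 0; here √(π/(2α)) = 0.72847.
Normalization: ∫|ψ|² dx = 0.72847.
⟨x⟩ = 0.0000 and ⟨x²⟩ = 0.084459.
(Δx)² = 0.084459 − (0.0000)² = 0.084459.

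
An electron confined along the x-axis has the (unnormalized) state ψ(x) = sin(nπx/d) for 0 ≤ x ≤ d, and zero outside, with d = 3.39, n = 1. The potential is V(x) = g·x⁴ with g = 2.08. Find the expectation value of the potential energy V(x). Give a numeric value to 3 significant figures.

31.3

⟨V⟩ = ∫ V(x)·|ψ|² dx / ∫|ψ|² dx.
With sin²θ = (1 − cos2θ)/2 on 0 ≤ x ≤ d: ∫sin²(nπx/d) dx = d/2, ∫x·sin²(nπx/d) dx = d²/4, ∫x²·sin²(nπx/d) dx = d³·(1/6 − 1/(4n²π²)); higher powers xᵏ the same way, integrating xᵏ·cos(2nπx/d) by parts.
State is unnormalized: ∫|ψ|² dx = 1.6950, and ∫ψ*·V(x)·ψ dx = 53.117, so ⟨V⟩ = 53.117 / 1.6950.
⟨V⟩ = 31.337.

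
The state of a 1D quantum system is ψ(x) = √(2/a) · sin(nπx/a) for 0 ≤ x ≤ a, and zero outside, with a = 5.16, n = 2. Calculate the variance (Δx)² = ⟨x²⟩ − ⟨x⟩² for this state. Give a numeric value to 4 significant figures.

Compute ⟨x⟩ and ⟨x²⟩ separately, then (Δx)² = ⟨x²⟩ − ⟨x⟩².
With sin²θ = (1 − cos2θ)/2 on 0 ≤ x ≤ a: ∫sin²(nπx/a) dx = a/2, ∫x·sin²(nπx/a) dx = a²/4, ∫x²·sin²(nπx/a) dx = a³·(1/6 − 1/(4n²π²)); higher powers xᵏ the same way, integrating xᵏ·cos(2nπx/a) by parts.
⟨x⟩ = 2.5800 and ⟨x²⟩ = 8.5380.
(Δx)² = 8.5380 − (2.5800)² = 1.8816.

1.882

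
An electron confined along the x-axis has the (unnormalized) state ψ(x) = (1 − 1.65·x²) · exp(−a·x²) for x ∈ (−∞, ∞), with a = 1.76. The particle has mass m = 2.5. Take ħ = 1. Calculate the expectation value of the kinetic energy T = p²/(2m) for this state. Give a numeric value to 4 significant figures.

0.9372

T = −(ħ²/2m) d²/dx², so ⟨T⟩ = −(ħ²/2m) ∫ ψ*·ψ'' dx / ∫|ψ|² dx; with m = 2.5.
Expand each integrand as polynomial × e^(−2ax²) and use ∫x^(2j)·e^(−2ax²) dx = (2j−1)!!/(4a)^j · √(π/(2a)), odd powers → 0; here √(π/(2a)) = 0.94472. Differentiate with the product rule, d/dx e^(−ax²) = −2ax·e^(−ax²).
State is unnormalized: ∫|ψ|² dx = 0.65757, and ∫ψ*·(−ħ²/2m · ψ'') dx = 0.61629, so ⟨T⟩ = 0.61629 / 0.65757.
⟨T⟩ = 0.93723.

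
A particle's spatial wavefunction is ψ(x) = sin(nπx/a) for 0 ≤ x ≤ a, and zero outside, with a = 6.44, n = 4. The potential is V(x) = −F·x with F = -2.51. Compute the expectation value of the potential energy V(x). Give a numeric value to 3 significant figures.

8.08

⟨V⟩ = ∫ V(x)·|ψ|² dx / ∫|ψ|² dx.
With sin²θ = (1 − cos2θ)/2 on 0 ≤ x ≤ a: ∫sin²(nπx/a) dx = a/2, ∫x·sin²(nπx/a) dx = a²/4, ∫x²·sin²(nπx/a) dx = a³·(1/6 − 1/(4n²π²)); higher powers xᵏ the same way, integrating xᵏ·cos(2nπx/a) by parts.
State is unnormalized: ∫|ψ|² dx = 3.2200, and ∫ψ*·V(x)·ψ dx = 26.025, so ⟨V⟩ = 26.025 / 3.2200.
⟨V⟩ = 8.0822.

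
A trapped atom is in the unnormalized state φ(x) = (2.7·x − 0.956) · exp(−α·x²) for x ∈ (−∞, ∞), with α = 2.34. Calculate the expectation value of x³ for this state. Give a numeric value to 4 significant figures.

⟨x³⟩ = ∫ x³·|φ|² dx / ∫|φ|² dx (integrals over the domain).
Expand each integrand as polynomial × e^(−2αx²) and use ∫x^(2j)·e^(−2αx²) dx = (2j−1)!!/(4α)^j · √(π/(2α)), odd powers → 0; here √(π/(2α)) = 0.81932.
State is unnormalized: ∫|φ|² dx = 1.3869, and ∫φ*·x³·φ dx = -0.14483, so ⟨x³⟩ = -0.14483 / 1.3869.
⟨x³⟩ = -0.10443.

-0.1044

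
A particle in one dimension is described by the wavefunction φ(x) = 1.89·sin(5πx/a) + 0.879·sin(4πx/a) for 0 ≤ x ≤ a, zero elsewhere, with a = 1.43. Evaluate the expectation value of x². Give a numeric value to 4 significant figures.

0.3641

⟨x²⟩ = ∫ x²·|φ|² dx / ∫|φ|² dx (integrals over the domain).
On 0 ≤ x ≤ a (j ≠ l): ∫sin²(jπx/a) dx = a/2, ∫sin(jπx/a)·sin(lπx/a) dx = 0; diagonal moments ∫x·sin²(jπx/a) dx = a²/4, ∫x²·sin²(jπx/a) dx = a³·(1/6 − 1/(4j²π²)); cross terms ∫x·sin(jπx/a)·sin(lπx/a) dx = 0 for j + l even and −4jla²/(π²(j² − l²)²) for j + l odd, ∫x²·sin(jπx/a)·sin(lπx/a) dx = (−1)^(j+l)·4jla³/(π²(j² − l²)²); higher powers the same way via product-to-sum and parts.
State is unnormalized: ∫|φ|² dx = 3.1065, and ∫φ*·x²·φ dx = 1.1310, so ⟨x²⟩ = 1.1310 / 3.1065.
⟨x²⟩ = 0.36409.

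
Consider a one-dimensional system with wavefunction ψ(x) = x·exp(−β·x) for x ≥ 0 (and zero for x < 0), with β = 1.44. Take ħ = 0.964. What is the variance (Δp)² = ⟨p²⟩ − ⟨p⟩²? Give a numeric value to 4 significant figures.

Compute ⟨p⟩ and ⟨p²⟩ separately; (Δp)² = ⟨p²⟩ − ⟨p⟩².
Differentiate x·exp(−β·x) with the product rule; every integrand then reduces to terms xʲ·e^(−2βx) on [0, ∞), with ∫₀^∞ xʲ·e^(−2βx) dx = j!/(2β)^(j+1).
Normalization: ∫|ψ|² dx = 0.083724.
⟨p⟩ = 0.0000 and ⟨p²⟩ = 1.9270.
(Δp)² = 1.9270 − (0.0000)² = 1.9270.

1.927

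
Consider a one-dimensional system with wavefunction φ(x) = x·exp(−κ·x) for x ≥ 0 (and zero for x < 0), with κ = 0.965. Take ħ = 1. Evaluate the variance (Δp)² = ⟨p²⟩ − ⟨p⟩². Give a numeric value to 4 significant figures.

0.9312

Compute ⟨p⟩ and ⟨p²⟩ separately; (Δp)² = ⟨p²⟩ − ⟨p⟩².
Differentiate x·exp(−κ·x) with the product rule; every integrand then reduces to terms xʲ·e^(−2κx) on [0, ∞), with ∫₀^∞ xʲ·e^(−2κx) dx = j!/(2κ)^(j+1).
Normalization: ∫|φ|² dx = 0.27820.
⟨p⟩ = 0.0000 and ⟨p²⟩ = 0.93123.
(Δp)² = 0.93123 − (0.0000)² = 0.93123.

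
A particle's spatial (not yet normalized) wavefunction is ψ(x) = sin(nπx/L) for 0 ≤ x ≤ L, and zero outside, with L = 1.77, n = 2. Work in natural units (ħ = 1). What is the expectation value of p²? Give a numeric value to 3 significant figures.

12.6

p² ψ = −ħ² d²ψ/dx²; ⟨p²⟩ = −ħ² ∫ ψ*·ψ'' dx / ∫|ψ|² dx.
d/dx sin(nπx/L) = (nπ/L)·cos(nπx/L) and d²/dx² sin(nπx/L) = −(nπ/L)²·sin(nπx/L); on 0 ≤ x ≤ L, ∫sin²(nπx/L) dx = L/2 and ∫sin(nπx/L)·cos(nπx/L) dx = 0.
State is unnormalized: ∫|ψ|² dx = 0.88500, and ∫ψ*·(−ħ² ψ'') dx = 11.152, so ⟨p²⟩ = 11.152 / 0.88500.
⟨p²⟩ = 12.601.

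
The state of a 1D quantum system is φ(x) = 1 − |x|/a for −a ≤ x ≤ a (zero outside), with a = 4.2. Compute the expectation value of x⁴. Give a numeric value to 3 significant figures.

8.89

⟨x⁴⟩ = ∫ x⁴·|φ|² dx / ∫|φ|² dx (integrals over the domain).
φ is even, so ∫ over [−a, a] = 2∫₀ᵃ with φ = 1 − x/a there: ∫₀ᵃ (1 − x/a)² dx = a/3, ∫₀ᵃ x²(1 − x/a)² dx = a³/30, ∫₀ᵃ x⁴(1 − x/a)² dx = a⁵/105.
State is unnormalized: ∫|φ|² dx = 2.8000, and ∫φ*·x⁴·φ dx = 24.894, so ⟨x⁴⟩ = 24.894 / 2.8000.
⟨x⁴⟩ = 8.8906.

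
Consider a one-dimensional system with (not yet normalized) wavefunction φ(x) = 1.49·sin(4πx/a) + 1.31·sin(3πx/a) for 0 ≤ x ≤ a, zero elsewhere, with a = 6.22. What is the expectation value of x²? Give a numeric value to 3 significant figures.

5.12

⟨x²⟩ = ∫ x²·|φ|² dx / ∫|φ|² dx (integrals over the domain).
On 0 ≤ x ≤ a (j ≠ l): ∫sin²(jπx/a) dx = a/2, ∫sin(jπx/a)·sin(lπx/a) dx = 0; diagonal moments ∫x·sin²(jπx/a) dx = a²/4, ∫x²·sin²(jπx/a) dx = a³·(1/6 − 1/(4j²π²)); cross terms ∫x·sin(jπx/a)·sin(lπx/a) dx = 0 for j + l even and −4jla²/(π²(j² − l²)²) for j + l odd, ∫x²·sin(jπx/a)·sin(lπx/a) dx = (−1)^(j+l)·4jla³/(π²(j² − l²)²); higher powers the same way via product-to-sum and parts.
State is unnormalized: ∫|φ|² dx = 12.242, and ∫φ*·x²·φ dx = 62.621, so ⟨x²⟩ = 62.621 / 12.242.
⟨x²⟩ = 5.1154.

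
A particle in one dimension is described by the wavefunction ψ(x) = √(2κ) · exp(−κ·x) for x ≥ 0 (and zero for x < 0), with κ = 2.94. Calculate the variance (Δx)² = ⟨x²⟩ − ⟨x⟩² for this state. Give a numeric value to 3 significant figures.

Compute ⟨x⟩ and ⟨x²⟩ separately, then (Δx)² = ⟨x²⟩ − ⟨x⟩².
Every integrand reduces to terms xʲ·e^(−2κx) on [0, ∞); use ∫₀^∞ xʲ·e^(−2κx) dx = j!/(2κ)^(j+1).
⟨x⟩ = 0.17007 and ⟨x²⟩ = 0.057846.
(Δx)² = 0.057846 − (0.17007)² = 0.028923.

0.0289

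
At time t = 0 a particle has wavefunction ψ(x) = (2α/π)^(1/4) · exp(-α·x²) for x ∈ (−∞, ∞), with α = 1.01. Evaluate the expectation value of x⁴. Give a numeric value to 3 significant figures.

⟨x⁴⟩ = ∫ x⁴·|ψ|² dx (integrals over the domain).
Gaussian moments: ∫x^(2j)·e^(−2αx²) dx = (2j−1)!!/(4α)^j · √(π/(2α)), odd powers integrate to 0; here √(π/(2α)) = 1.2471.
⟨x⁴⟩ = 0.18381.

0.184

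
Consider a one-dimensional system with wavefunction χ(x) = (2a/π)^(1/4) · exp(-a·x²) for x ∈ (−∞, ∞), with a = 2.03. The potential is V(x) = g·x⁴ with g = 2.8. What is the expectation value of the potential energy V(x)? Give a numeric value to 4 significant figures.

⟨V⟩ = ∫ V(x)·|χ|² dx.
Gaussian moments: ∫x^(2j)·e^(−2ax²) dx = (2j−1)!!/(4a)^j · √(π/(2a)), odd powers integrate to 0; here √(π/(2a)) = 0.87965.
⟨V⟩ = 0.12740.

0.1274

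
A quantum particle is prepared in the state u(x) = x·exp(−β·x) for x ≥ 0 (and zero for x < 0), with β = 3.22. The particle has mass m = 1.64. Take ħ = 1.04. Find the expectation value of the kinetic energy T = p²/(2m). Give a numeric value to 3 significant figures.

T = −(ħ²/2m) d²/dx², so ⟨T⟩ = −(ħ²/2m) ∫ u*·u'' dx / ∫|u|² dx; with m = 1.64.
Differentiate x·exp(−β·x) with the product rule; every integrand then reduces to terms xʲ·e^(−2βx) on [0, ∞), with ∫₀^∞ xʲ·e^(−2βx) dx = j!/(2β)^(j+1).
State is unnormalized: ∫|u|² dx = 0.0074881, and ∫u*·(−ħ²/2m · u'') dx = 0.025602, so ⟨T⟩ = 0.025602 / 0.0074881.
⟨T⟩ = 3.4190.

3.42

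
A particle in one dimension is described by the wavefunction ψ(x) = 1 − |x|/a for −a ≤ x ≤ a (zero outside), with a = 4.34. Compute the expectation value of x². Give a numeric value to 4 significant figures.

1.884

⟨x²⟩ = ∫ x²·|ψ|² dx / ∫|ψ|² dx (integrals over the domain).
ψ is even, so ∫ over [−a, a] = 2∫₀ᵃ with ψ = 1 − x/a there: ∫₀ᵃ (1 − x/a)² dx = a/3, ∫₀ᵃ x²(1 − x/a)² dx = a³/30, ∫₀ᵃ x⁴(1 − x/a)² dx = a⁵/105.
State is unnormalized: ∫|ψ|² dx = 2.8933, and ∫ψ*·x²·ψ dx = 5.4498, so ⟨x²⟩ = 5.4498 / 2.8933.
⟨x²⟩ = 1.8836.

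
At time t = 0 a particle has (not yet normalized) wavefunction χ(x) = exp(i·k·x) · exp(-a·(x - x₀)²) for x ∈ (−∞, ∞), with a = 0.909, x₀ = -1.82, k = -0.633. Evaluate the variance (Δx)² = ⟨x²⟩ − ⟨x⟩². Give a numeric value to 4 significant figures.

0.2750

Compute ⟨x⟩ and ⟨x²⟩ separately, then (Δx)² = ⟨x²⟩ − ⟨x⟩².
Gaussian moments (u = x − x₀): ∫u^(2j)·e^(−2au²) du = (2j−1)!!/(4a)^j · √(π/(2a)), odd powers integrate to 0; here √(π/(2a)) = 1.3146.
Normalization: ∫|χ|² dx = 1.3146.
⟨x⟩ = -1.8200 and ⟨x²⟩ = 3.5874.
(Δx)² = 3.5874 − (-1.8200)² = 0.27503.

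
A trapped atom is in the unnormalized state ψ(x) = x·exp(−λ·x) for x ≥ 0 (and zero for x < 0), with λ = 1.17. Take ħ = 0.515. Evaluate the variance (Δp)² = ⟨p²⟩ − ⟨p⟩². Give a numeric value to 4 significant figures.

0.3631

Compute ⟨p⟩ and ⟨p²⟩ separately; (Δp)² = ⟨p²⟩ − ⟨p⟩².
Differentiate x·exp(−λ·x) with the product rule; every integrand then reduces to terms xʲ·e^(−2λx) on [0, ∞), with ∫₀^∞ xʲ·e^(−2λx) dx = j!/(2λ)^(j+1).
Normalization: ∫|ψ|² dx = 0.15609.
⟨p⟩ = 0.0000 and ⟨p²⟩ = 0.36307.
(Δp)² = 0.36307 − (0.0000)² = 0.36307.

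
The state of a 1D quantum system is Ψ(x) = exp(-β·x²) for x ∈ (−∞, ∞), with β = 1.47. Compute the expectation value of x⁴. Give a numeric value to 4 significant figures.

0.08677

⟨x⁴⟩ = ∫ x⁴·|Ψ|² dx / ∫|Ψ|² dx (integrals over the domain).
Gaussian moments: ∫x^(2j)·e^(−2βx²) dx = (2j−1)!!/(4β)^j · √(π/(2β)), odd powers integrate to 0; here √(π/(2β)) = 1.0337.
State is unnormalized: ∫|Ψ|² dx = 1.0337, and ∫Ψ*·x⁴·Ψ dx = 0.089695, so ⟨x⁴⟩ = 0.089695 / 1.0337.
⟨x⁴⟩ = 0.086769.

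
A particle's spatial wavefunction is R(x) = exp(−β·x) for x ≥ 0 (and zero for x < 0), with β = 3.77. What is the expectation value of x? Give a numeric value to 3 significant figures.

⟨x⟩ = ∫ x·|R|² dx / ∫|R|² dx (integrals over the domain).
Every integrand reduces to terms xʲ·e^(−2βx) on [0, ∞); use ∫₀^∞ xʲ·e^(−2βx) dx = j!/(2β)^(j+1).
State is unnormalized: ∫|R|² dx = 0.13263, and ∫R*·x·R dx = 0.017590, so ⟨x⟩ = 0.017590 / 0.13263.
⟨x⟩ = 0.13263.

0.133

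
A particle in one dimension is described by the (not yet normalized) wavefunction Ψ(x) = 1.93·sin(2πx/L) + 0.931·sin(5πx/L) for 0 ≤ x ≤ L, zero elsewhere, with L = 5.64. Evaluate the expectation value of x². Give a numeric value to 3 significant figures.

⟨x²⟩ = ∫ x²·|Ψ|² dx / ∫|Ψ|² dx (integrals over the domain).
On 0 ≤ x ≤ L (j ≠ l): ∫sin²(jπx/L) dx = L/2, ∫sin(jπx/L)·sin(lπx/L) dx = 0; diagonal moments ∫x·sin²(jπx/L) dx = L²/4, ∫x²·sin²(jπx/L) dx = L³·(1/6 − 1/(4j²π²)); cross terms ∫x·sin(jπx/L)·sin(lπx/L) dx = 0 for j + l even and −4jlL²/(π²(j² − l²)²) for j + l odd, ∫x²·sin(jπx/L)·sin(lπx/L) dx = (−1)^(j+l)·4jlL³/(π²(j² − l²)²); higher powers the same way via product-to-sum and parts.
State is unnormalized: ∫|Ψ|² dx = 12.948, and ∫Ψ*·x²·Ψ dx = 126.98, so ⟨x²⟩ = 126.98 / 12.948.
⟨x²⟩ = 9.8066.

9.81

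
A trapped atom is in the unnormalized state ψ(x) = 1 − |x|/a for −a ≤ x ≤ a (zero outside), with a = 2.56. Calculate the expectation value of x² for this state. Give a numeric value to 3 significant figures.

⟨x²⟩ = ∫ x²·|ψ|² dx / ∫|ψ|² dx (integrals over the domain).
ψ is even, so ∫ over [−a, a] = 2∫₀ᵃ with ψ = 1 − x/a there: ∫₀ᵃ (1 − x/a)² dx = a/3, ∫₀ᵃ x²(1 − x/a)² dx = a³/30, ∫₀ᵃ x⁴(1 − x/a)² dx = a⁵/105.
State is unnormalized: ∫|ψ|² dx = 1.7067, and ∫ψ*·x²·ψ dx = 1.1185, so ⟨x²⟩ = 1.1185 / 1.7067.
⟨x²⟩ = 0.65536.

0.655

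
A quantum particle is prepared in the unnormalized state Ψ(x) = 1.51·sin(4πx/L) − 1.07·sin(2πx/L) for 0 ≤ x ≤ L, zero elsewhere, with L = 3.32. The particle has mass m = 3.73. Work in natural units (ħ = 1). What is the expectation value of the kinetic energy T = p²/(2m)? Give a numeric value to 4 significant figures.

T = −(ħ²/2m) d²/dx², so ⟨T⟩ = −(ħ²/2m) ∫ Ψ*·Ψ'' dx / ∫|Ψ|² dx; with m = 3.73.
d²/dx² sin(jπx/L) = −(jπ/L)²·sin(jπx/L); on 0 ≤ x ≤ L, ∫sin²(jπx/L) dx = L/2 and ∫sin(jπx/L)·sin(lπx/L) dx = 0 for j ≠ l, so only diagonal terms survive in ∫|Ψ|² and ∫Ψ·Ψ″; ∫Ψ·Ψ′ dx = [Ψ²/2] between the walls = 0.
State is unnormalized: ∫|Ψ|² dx = 5.6855, and ∫Ψ*·(−ħ²/2m · Ψ'') dx = 8.1813, so ⟨T⟩ = 8.1813 / 5.6855.
⟨T⟩ = 1.4390.

1.439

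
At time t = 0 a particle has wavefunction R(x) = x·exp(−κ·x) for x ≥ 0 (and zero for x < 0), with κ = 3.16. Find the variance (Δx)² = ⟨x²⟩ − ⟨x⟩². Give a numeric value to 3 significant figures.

Compute ⟨x⟩ and ⟨x²⟩ separately, then (Δx)² = ⟨x²⟩ − ⟨x⟩².
Every integrand reduces to terms xʲ·e^(−2κx) on [0, ∞); use ∫₀^∞ xʲ·e^(−2κx) dx = j!/(2κ)^(j+1).
Normalization: ∫|R|² dx = 0.0079228.
⟨x⟩ = 0.47468 and ⟨x²⟩ = 0.30043.
(Δx)² = 0.30043 − (0.47468)² = 0.075108.

0.0751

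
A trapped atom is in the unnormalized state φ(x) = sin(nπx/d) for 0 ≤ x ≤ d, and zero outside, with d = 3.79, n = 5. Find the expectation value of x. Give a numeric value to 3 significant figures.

⟨x⟩ = ∫ x·|φ|² dx / ∫|φ|² dx (integrals over the domain).
With sin²θ = (1 − cos2θ)/2 on 0 ≤ x ≤ d: ∫sin²(nπx/d) dx = d/2, ∫x·sin²(nπx/d) dx = d²/4, ∫x²·sin²(nπx/d) dx = d³·(1/6 − 1/(4n²π²)); higher powers xᵏ the same way, integrating xᵏ·cos(2nπx/d) by parts.
State is unnormalized: ∫|φ|² dx = 1.8950, and ∫φ*·x·φ dx = 3.5910, so ⟨x⟩ = 3.5910 / 1.8950.
⟨x⟩ = 1.8950.

1.90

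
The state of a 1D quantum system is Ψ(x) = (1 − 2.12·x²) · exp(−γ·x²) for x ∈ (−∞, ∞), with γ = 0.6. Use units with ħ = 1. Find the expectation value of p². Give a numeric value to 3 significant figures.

p² Ψ = −ħ² d²Ψ/dx²; ⟨p²⟩ = −ħ² ∫ Ψ*·Ψ'' dx / ∫|Ψ|² dx.
Expand each integrand as polynomial × e^(−2γx²) and use ∫x^(2j)·e^(−2γx²) dx = (2j−1)!!/(4γ)^j · √(π/(2γ)), odd powers → 0; here √(π/(2γ)) = 1.6180. Differentiate with the product rule, d/dx e^(−γx²) = −2γx·e^(−γx²).
State is unnormalized: ∫|Ψ|² dx = 2.5470, and ∫Ψ*·(−ħ² Ψ'') dx = 7.9884, so ⟨p²⟩ = 7.9884 / 2.5470.
⟨p²⟩ = 3.1364.

3.14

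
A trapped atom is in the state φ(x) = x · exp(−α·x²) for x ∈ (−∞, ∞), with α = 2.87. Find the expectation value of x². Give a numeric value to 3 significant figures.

⟨x²⟩ = ∫ x²·|φ|² dx / ∫|φ|² dx (integrals over the domain).
Expand each integrand as polynomial × e^(−2αx²) and use ∫x^(2j)·e^(−2αx²) dx = (2j−1)!!/(4α)^j · √(π/(2α)), odd powers → 0; here √(π/(2α)) = 0.73981.
State is unnormalized: ∫|φ|² dx = 0.064443, and ∫φ*·x²·φ dx = 0.016841, so ⟨x²⟩ = 0.016841 / 0.064443.
⟨x²⟩ = 0.26132.

0.261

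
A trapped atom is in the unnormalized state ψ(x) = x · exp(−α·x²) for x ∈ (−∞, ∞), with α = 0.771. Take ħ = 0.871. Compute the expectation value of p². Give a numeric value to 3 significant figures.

1.75

p² ψ = −ħ² d²ψ/dx²; ⟨p²⟩ = −ħ² ∫ ψ*·ψ'' dx / ∫|ψ|² dx.
Expand each integrand as polynomial × e^(−2αx²) and use ∫x^(2j)·e^(−2αx²) dx = (2j−1)!!/(4α)^j · √(π/(2α)), odd powers → 0; here √(π/(2α)) = 1.4274. Differentiate with the product rule, d/dx e^(−αx²) = −2αx·e^(−αx²).
State is unnormalized: ∫|ψ|² dx = 0.46283, and ∫ψ*·(−ħ² ψ'') dx = 0.81214, so ⟨p²⟩ = 0.81214 / 0.46283.
⟨p²⟩ = 1.7547.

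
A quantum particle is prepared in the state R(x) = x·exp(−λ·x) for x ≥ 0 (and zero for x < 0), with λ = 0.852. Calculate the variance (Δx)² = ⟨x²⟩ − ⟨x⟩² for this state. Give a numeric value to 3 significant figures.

Compute ⟨x⟩ and ⟨x²⟩ separately, then (Δx)² = ⟨x²⟩ − ⟨x⟩².
Every integrand reduces to terms xʲ·e^(−2λx) on [0, ∞); use ∫₀^∞ xʲ·e^(−2λx) dx = j!/(2λ)^(j+1).
Normalization: ∫|R|² dx = 0.40422.
⟨x⟩ = 1.7606 and ⟨x²⟩ = 4.1328.
(Δx)² = 4.1328 − (1.7606)² = 1.0332.

1.03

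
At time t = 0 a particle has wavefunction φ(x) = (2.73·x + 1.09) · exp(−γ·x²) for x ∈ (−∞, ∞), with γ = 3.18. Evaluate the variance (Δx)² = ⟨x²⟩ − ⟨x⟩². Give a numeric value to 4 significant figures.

0.06099

Compute ⟨x⟩ and ⟨x²⟩ separately, then (Δx)² = ⟨x²⟩ − ⟨x⟩².
Expand each integrand as polynomial × e^(−2γx²) and use ∫x^(2j)·e^(−2γx²) dx = (2j−1)!!/(4γ)^j · √(π/(2γ)), odd powers → 0; here √(π/(2γ)) = 0.70282.
Normalization: ∫|φ|² dx = 1.2468.
⟨x⟩ = 0.26374 and ⟨x²⟩ = 0.13055.
(Δx)² = 0.13055 − (0.26374)² = 0.060989.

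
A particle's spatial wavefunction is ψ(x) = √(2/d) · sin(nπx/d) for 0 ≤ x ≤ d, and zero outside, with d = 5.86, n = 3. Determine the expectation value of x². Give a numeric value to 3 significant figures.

⟨x²⟩ = ∫ x²·|ψ|² dx (integrals over the domain).
With sin²θ = (1 − cos2θ)/2 on 0 ≤ x ≤ d: ∫sin²(nπx/d) dx = d/2, ∫x·sin²(nπx/d) dx = d²/4, ∫x²·sin²(nπx/d) dx = d³·(1/6 − 1/(4n²π²)); higher powers xᵏ the same way, integrating xᵏ·cos(2nπx/d) by parts.
⟨x²⟩ = 11.253.

11.3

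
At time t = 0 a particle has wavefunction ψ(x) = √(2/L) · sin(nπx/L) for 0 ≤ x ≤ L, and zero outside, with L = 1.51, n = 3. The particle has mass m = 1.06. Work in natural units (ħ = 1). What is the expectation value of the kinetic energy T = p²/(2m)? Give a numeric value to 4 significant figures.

18.38

T = −(ħ²/2m) d²/dx², so ⟨T⟩ = −(ħ²/2m) ∫ ψ*·ψ'' dx; with m = 1.06.
d/dx sin(nπx/L) = (nπ/L)·cos(nπx/L) and d²/dx² sin(nπx/L) = −(nπ/L)²·sin(nπx/L); on 0 ≤ x ≤ L, ∫sin²(nπx/L) dx = L/2 and ∫sin(nπx/L)·cos(nπx/L) dx = 0.
⟨T⟩ = 18.376.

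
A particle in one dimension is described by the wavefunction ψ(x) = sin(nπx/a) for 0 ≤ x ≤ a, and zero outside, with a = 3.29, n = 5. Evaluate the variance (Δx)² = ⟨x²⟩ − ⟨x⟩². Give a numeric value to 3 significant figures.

0.880

Compute ⟨x⟩ and ⟨x²⟩ separately, then (Δx)² = ⟨x²⟩ − ⟨x⟩².
With sin²θ = (1 − cos2θ)/2 on 0 ≤ x ≤ a: ∫sin²(nπx/a) dx = a/2, ∫x·sin²(nπx/a) dx = a²/4, ∫x²·sin²(nπx/a) dx = a³·(1/6 − 1/(4n²π²)); higher powers xᵏ the same way, integrating xᵏ·cos(2nπx/a) by parts.
Normalization: ∫|ψ|² dx = 1.6450.
⟨x⟩ = 1.6450 and ⟨x²⟩ = 3.5861.
(Δx)² = 3.5861 − (1.6450)² = 0.88007.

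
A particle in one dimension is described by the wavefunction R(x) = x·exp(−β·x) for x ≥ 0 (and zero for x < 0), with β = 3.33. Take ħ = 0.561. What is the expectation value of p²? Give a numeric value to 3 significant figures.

3.49

p² R = −ħ² d²R/dx²; ⟨p²⟩ = −ħ² ∫ R*·R'' dx / ∫|R|² dx.
Differentiate x·exp(−β·x) with the product rule; every integrand then reduces to terms xʲ·e^(−2βx) on [0, ∞), with ∫₀^∞ xʲ·e^(−2βx) dx = j!/(2β)^(j+1).
State is unnormalized: ∫|R|² dx = 0.0067703, and ∫R*·(−ħ² R'') dx = 0.023628, so ⟨p²⟩ = 0.023628 / 0.0067703.
⟨p²⟩ = 3.4899.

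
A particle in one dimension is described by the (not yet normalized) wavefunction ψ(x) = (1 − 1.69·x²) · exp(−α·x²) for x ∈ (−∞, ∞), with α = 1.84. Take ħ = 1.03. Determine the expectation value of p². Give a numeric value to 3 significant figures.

5.11

p² ψ = −ħ² d²ψ/dx²; ⟨p²⟩ = −ħ² ∫ ψ*·ψ'' dx / ∫|ψ|² dx.
Expand each integrand as polynomial × e^(−2αx²) and use ∫x^(2j)·e^(−2αx²) dx = (2j−1)!!/(4α)^j · √(π/(2α)), odd powers → 0; here √(π/(2α)) = 0.92396. Differentiate with the product rule, d/dx e^(−αx²) = −2αx·e^(−αx²).
State is unnormalized: ∫|ψ|² dx = 0.64579, and ∫ψ*·(−ħ² ψ'') dx = 3.2976, so ⟨p²⟩ = 3.2976 / 0.64579.
⟨p²⟩ = 5.1063.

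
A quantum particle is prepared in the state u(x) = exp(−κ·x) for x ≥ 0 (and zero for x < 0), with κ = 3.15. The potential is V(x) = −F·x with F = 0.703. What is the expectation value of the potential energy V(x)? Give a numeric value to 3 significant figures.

⟨V⟩ = ∫ V(x)·|u|² dx / ∫|u|² dx.
Every integrand reduces to terms xʲ·e^(−2κx) on [0, ∞); use ∫₀^∞ xʲ·e^(−2κx) dx = j!/(2κ)^(j+1).
State is unnormalized: ∫|u|² dx = 0.15873, and ∫u*·V(x)·u dx = -0.017712, so ⟨V⟩ = -0.017712 / 0.15873.
⟨V⟩ = -0.11159.

-0.112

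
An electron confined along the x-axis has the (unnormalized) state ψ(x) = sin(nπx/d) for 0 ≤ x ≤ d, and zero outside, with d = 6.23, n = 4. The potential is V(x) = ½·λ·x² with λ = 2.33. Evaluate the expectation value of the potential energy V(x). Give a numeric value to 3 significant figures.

⟨V⟩ = ∫ V(x)·|ψ|² dx / ∫|ψ|² dx.
With sin²θ = (1 − cos2θ)/2 on 0 ≤ x ≤ d: ∫sin²(nπx/d) dx = d/2, ∫x·sin²(nπx/d) dx = d²/4, ∫x²·sin²(nπx/d) dx = d³·(1/6 − 1/(4n²π²)); higher powers xᵏ the same way, integrating xᵏ·cos(2nπx/d) by parts.
State is unnormalized: ∫|ψ|² dx = 3.1150, and ∫ψ*·V(x)·ψ dx = 46.504, so ⟨V⟩ = 46.504 / 3.1150.
⟨V⟩ = 14.929.

14.9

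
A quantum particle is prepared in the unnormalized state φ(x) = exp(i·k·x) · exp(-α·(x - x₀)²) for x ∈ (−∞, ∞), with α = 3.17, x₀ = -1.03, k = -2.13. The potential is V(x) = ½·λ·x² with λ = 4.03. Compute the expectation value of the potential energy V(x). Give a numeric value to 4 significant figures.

⟨V⟩ = ∫ V(x)·|φ|² dx / ∫|φ|² dx.
Gaussian moments (u = x − x₀): ∫u^(2j)·e^(−2αu²) du = (2j−1)!!/(4α)^j · √(π/(2α)), odd powers integrate to 0; here √(π/(2α)) = 0.70393.
State is unnormalized: ∫|φ|² dx = 0.70393, and ∫φ*·V(x)·φ dx = 1.6167, so ⟨V⟩ = 1.6167 / 0.70393.
⟨V⟩ = 2.2966.

2.297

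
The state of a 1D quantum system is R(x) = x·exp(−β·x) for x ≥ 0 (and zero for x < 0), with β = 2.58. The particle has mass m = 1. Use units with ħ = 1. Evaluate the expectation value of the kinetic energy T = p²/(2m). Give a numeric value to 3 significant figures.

T = −(ħ²/2m) d²/dx², so ⟨T⟩ = −(ħ²/2m) ∫ R*·R'' dx / ∫|R|² dx; with m = 1.
Differentiate x·exp(−β·x) with the product rule; every integrand then reduces to terms xʲ·e^(−2βx) on [0, ∞), with ∫₀^∞ xʲ·e^(−2βx) dx = j!/(2β)^(j+1).
State is unnormalized: ∫|R|² dx = 0.014557, and ∫R*·(−ħ²/2m · R'') dx = 0.048450, so ⟨T⟩ = 0.048450 / 0.014557.
⟨T⟩ = 3.3282.

3.33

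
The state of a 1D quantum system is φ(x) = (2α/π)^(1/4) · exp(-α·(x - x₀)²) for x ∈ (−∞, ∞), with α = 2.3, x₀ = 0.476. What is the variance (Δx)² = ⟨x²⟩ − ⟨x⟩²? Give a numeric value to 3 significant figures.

0.109

Compute ⟨x⟩ and ⟨x²⟩ separately, then (Δx)² = ⟨x²⟩ − ⟨x⟩².
Gaussian moments (u = x − x₀): ∫u^(2j)·e^(−2αu²) du = (2j−1)!!/(4α)^j · √(π/(2α)), odd powers integrate to 0; here √(π/(2α)) = 0.82641.
⟨x⟩ = 0.47600 and ⟨x²⟩ = 0.33527.
(Δx)² = 0.33527 − (0.47600)² = 0.10870.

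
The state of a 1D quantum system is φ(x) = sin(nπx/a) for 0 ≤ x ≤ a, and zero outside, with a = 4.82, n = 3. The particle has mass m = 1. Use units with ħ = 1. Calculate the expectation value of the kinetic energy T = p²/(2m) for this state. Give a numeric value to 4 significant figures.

T = −(ħ²/2m) d²/dx², so ⟨T⟩ = −(ħ²/2m) ∫ φ*·φ'' dx / ∫|φ|² dx; with m = 1.
d/dx sin(nπx/a) = (nπ/a)·cos(nπx/a) and d²/dx² sin(nπx/a) = −(nπ/a)²·sin(nπx/a); on 0 ≤ x ≤ a, ∫sin²(nπx/a) dx = a/2 and ∫sin(nπx/a)·cos(nπx/a) dx = 0.
State is unnormalized: ∫|φ|² dx = 2.4100, and ∫φ*·(−ħ²/2m · φ'') dx = 4.6072, so ⟨T⟩ = 4.6072 / 2.4100.
⟨T⟩ = 1.9117.

1.912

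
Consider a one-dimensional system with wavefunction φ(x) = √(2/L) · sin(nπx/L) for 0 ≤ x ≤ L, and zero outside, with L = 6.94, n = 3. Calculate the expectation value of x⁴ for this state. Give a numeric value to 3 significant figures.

438.

⟨x⁴⟩ = ∫ x⁴·|φ|² dx (integrals over the domain).
With sin²θ = (1 − cos2θ)/2 on 0 ≤ x ≤ L: ∫sin²(nπx/L) dx = L/2, ∫x·sin²(nπx/L) dx = L²/4, ∫x²·sin²(nπx/L) dx = L³·(1/6 − 1/(4n²π²)); higher powers xᵏ the same way, integrating xᵏ·cos(2nπx/L) by parts.
⟨x⁴⟩ = 438.27.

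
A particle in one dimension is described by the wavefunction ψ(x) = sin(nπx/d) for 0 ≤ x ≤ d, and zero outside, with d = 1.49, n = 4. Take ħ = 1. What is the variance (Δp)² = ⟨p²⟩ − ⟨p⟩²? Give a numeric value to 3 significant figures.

71.1

Compute ⟨p⟩ and ⟨p²⟩ separately; (Δp)² = ⟨p²⟩ − ⟨p⟩².
d/dx sin(nπx/d) = (nπ/d)·cos(nπx/d) and d²/dx² sin(nπx/d) = −(nπ/d)²·sin(nπx/d); on 0 ≤ x ≤ d, ∫sin²(nπx/d) dx = d/2 and ∫sin(nπx/d)·cos(nπx/d) dx = 0.
Normalization: ∫|ψ|² dx = 0.74500.
⟨p⟩ = 0.0000 and ⟨p²⟩ = 71.129.
(Δp)² = 71.129 − (0.0000)² = 71.129.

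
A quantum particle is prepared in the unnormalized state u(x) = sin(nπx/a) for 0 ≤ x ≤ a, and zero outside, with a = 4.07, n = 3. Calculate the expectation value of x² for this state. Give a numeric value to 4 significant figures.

⟨x²⟩ = ∫ x²·|u|² dx / ∫|u|² dx (integrals over the domain).
With sin²θ = (1 − cos2θ)/2 on 0 ≤ x ≤ a: ∫sin²(nπx/a) dx = a/2, ∫x·sin²(nπx/a) dx = a²/4, ∫x²·sin²(nπx/a) dx = a³·(1/6 − 1/(4n²π²)); higher powers xᵏ the same way, integrating xᵏ·cos(2nπx/a) by parts.
State is unnormalized: ∫|u|² dx = 2.0350, and ∫u*·x²·u dx = 11.047, so ⟨x²⟩ = 11.047 / 2.0350.
⟨x²⟩ = 5.4284.

5.428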